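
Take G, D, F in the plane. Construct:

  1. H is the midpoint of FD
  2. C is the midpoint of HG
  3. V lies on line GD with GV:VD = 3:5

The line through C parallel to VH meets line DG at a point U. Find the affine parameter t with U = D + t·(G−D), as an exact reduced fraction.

t = 13/16

Assign G = (0, 0), D = (1, 0), F = (0, 1) — the answer is frame-independent, so this choice is without loss of generality.
1. H is the midpoint of FD ⇒ H = (1/2, 1/2)
2. C is the midpoint of HG ⇒ C = (1/4, 1/4)
3. V lies on line GD with GV:VD = 3:5 ⇒ V = (3/8, 0)
through C parallel to VH: direction (1/8, 1/2); meets DG at U = (3/16, 0)
U = D + t·(G−D) with t = 13/16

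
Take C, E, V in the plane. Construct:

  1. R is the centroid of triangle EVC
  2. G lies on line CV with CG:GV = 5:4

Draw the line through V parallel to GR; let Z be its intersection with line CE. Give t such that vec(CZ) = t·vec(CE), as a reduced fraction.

t = 3/2

Work in coordinates with C = (0, 0), E = (1, 0), V = (0, 1).
1. R is the centroid of triangle EVC ⇒ R = (1/3, 1/3)
2. G lies on line CV with CG:GV = 5:4 ⇒ G = (0, 5/9)
through V parallel to GR: direction (1/3, -2/9); meets CE at Z = (3/2, 0)
Z = C + t·(E−C) with t = 3/2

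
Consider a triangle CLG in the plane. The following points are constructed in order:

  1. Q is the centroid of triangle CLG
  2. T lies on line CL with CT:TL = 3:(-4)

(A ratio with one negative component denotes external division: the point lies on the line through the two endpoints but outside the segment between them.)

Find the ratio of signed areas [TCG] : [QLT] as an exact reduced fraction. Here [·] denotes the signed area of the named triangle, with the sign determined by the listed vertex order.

[TCG]:[QLT] = -9/4

Set C = (0, 0), L = (1, 0), G = (0, 1); any affine frame gives the same invariant.
1. Q is the centroid of triangle CLG ⇒ Q = (1/3, 1/3)
2. T lies on line CL with CT:TL = 3:(-4) ⇒ T = (-3, 0)
2·[TCG] = 3, 2·[QLT] = -4/3
[TCG]:[QLT] = 3:-4/3 = -9/4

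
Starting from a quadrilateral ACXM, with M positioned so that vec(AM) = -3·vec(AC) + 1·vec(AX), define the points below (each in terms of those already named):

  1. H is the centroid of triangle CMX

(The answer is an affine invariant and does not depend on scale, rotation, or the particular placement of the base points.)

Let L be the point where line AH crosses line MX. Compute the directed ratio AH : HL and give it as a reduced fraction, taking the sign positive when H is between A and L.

Choose coordinates A = (0, 0), C = (1, 0), X = (0, 1), M = (-3, 1).
1. H is the centroid of triangle CMX ⇒ H = (-2/3, 2/3)
line AH meets MX at L = (-1, 1)
H = A + t·(L−A) with t = 2/3, so AH:HL = 2/3:1/3

AH:HL = 2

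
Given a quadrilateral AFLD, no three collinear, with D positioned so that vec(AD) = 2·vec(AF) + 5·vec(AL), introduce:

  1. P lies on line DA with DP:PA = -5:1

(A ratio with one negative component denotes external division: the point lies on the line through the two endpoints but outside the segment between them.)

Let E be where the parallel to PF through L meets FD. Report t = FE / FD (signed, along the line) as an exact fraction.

t = 11/25

Set A = (0, 0), F = (1, 0), L = (0, 1), D = (2, 5); any affine frame gives the same invariant.
1. P lies on line DA with DP:PA = -5:1 ⇒ P = (-1/2, -5/4)
through L parallel to PF: direction (3/2, 5/4); meets FD at E = (36/25, 11/5)
E = F + t·(D−F) with t = 11/25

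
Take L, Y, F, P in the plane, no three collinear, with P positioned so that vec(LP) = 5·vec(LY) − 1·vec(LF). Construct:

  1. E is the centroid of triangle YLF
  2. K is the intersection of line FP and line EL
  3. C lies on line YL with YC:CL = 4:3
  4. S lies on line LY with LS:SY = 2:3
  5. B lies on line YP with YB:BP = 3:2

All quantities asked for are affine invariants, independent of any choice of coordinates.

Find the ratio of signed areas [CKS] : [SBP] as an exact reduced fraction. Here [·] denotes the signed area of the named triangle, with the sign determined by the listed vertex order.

Choose coordinates L = (0, 0), Y = (1, 0), F = (0, 1), P = (5, -1).
1. E is the centroid of triangle YLF ⇒ E = (1/3, 1/3)
2. K is the intersection of line FP and line EL ⇒ K = (5/7, 5/7)
3. C lies on line YL with YC:CL = 4:3 ⇒ C = (3/7, 0)
4. S lies on line LY with LS:SY = 2:3 ⇒ S = (2/5, 0)
5. B lies on line YP with YB:BP = 3:2 ⇒ B = (17/5, -3/5)
2·[CKS] = 1/49, 2·[SBP] = -6/25
[CKS]:[SBP] = 1/49:-6/25 = -25/294

[CKS]:[SBP] = -25/294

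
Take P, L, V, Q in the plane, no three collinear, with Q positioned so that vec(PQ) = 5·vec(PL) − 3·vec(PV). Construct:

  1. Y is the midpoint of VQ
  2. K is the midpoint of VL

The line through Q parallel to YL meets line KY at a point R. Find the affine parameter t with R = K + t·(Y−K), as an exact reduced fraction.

Assign P = (0, 0), L = (1, 0), V = (0, 1), Q = (5, -3) — the answer is frame-independent, so this choice is without loss of generality.
1. Y is the midpoint of VQ ⇒ Y = (5/2, -1)
2. K is the midpoint of VL ⇒ K = (1/2, 1/2)
through Q parallel to YL: direction (-3/2, 1); meets KY at R = (13/2, -4)
R = K + t·(Y−K) with t = 3

t = 3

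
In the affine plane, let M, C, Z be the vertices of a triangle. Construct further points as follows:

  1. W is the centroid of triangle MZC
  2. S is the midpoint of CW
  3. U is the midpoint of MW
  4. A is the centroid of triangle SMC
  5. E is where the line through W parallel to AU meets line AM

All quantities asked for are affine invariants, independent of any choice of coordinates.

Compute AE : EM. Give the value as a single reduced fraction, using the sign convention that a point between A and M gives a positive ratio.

Set M = (0, 0), C = (1, 0), Z = (0, 1); any affine frame gives the same invariant.
1. W is the centroid of triangle MZC ⇒ W = (1/3, 1/3)
2. S is the midpoint of CW ⇒ S = (2/3, 1/6)
3. U is the midpoint of MW ⇒ U = (1/6, 1/6)
4. A is the centroid of triangle SMC ⇒ A = (5/9, 1/18)
5. E is where the line through W parallel to AU meets line AM ⇒ E = (10/9, 1/9)
E = A + t·(M−A) with t = -1, so AE:EM = t:(1−t) = -1:2

AE:EM = -1/2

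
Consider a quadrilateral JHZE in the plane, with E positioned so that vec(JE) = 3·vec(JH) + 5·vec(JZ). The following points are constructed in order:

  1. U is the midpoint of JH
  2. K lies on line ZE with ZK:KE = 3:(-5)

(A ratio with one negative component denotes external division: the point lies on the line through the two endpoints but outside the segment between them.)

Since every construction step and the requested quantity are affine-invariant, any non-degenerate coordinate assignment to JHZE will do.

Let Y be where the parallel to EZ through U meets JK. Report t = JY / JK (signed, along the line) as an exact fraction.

t = -2/3

Work in coordinates with J = (0, 0), H = (1, 0), Z = (0, 1), E = (3, 5).
1. U is the midpoint of JH ⇒ U = (1/2, 0)
2. K lies on line ZE with ZK:KE = 3:(-5) ⇒ K = (-9/2, -5)
through U parallel to EZ: direction (-3, -4); meets JK at Y = (3, 10/3)
Y = J + t·(K−J) with t = -2/3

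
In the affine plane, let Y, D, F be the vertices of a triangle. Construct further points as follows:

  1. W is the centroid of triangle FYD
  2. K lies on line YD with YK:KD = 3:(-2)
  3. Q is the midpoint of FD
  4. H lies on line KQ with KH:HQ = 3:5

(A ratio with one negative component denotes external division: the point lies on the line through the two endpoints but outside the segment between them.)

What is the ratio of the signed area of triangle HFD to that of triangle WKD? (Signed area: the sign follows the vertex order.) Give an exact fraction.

[HFD]:[WKD] = -15/8

Work in coordinates with Y = (0, 0), D = (1, 0), F = (0, 1).
1. W is the centroid of triangle FYD ⇒ W = (1/3, 1/3)
2. K lies on line YD with YK:KD = 3:(-2) ⇒ K = (3, 0)
3. Q is the midpoint of FD ⇒ Q = (1/2, 1/2)
4. H lies on line KQ with KH:HQ = 3:5 ⇒ H = (33/16, 3/16)
2·[HFD] = 5/4, 2·[WKD] = -2/3
[HFD]:[WKD] = 5/4:-2/3 = -15/8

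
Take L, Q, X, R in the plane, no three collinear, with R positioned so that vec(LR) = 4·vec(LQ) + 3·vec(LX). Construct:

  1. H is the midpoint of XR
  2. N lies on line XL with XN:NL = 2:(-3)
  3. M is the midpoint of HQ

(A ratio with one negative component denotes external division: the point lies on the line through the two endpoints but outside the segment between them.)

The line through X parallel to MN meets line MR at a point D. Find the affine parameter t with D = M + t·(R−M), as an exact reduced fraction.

Set L = (0, 0), Q = (1, 0), X = (0, 1), R = (4, 3); any affine frame gives the same invariant.
1. H is the midpoint of XR ⇒ H = (2, 2)
2. N lies on line XL with XN:NL = 2:(-3) ⇒ N = (0, 3)
3. M is the midpoint of HQ ⇒ M = (3/2, 1)
through X parallel to MN: direction (-3/2, 2); meets MR at D = (9/16, 1/4)
D = M + t·(R−M) with t = -3/8

t = -3/8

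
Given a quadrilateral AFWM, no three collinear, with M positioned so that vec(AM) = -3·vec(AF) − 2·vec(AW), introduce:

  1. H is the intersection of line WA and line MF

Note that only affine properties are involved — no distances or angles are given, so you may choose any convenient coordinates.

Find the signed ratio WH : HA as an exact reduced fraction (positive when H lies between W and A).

WH:HA = -3

Work in coordinates with A = (0, 0), F = (1, 0), W = (0, 1), M = (-3, -2).
1. H is the intersection of line WA and line MF ⇒ H = (0, -1/2)
H = W + t·(A−W) with t = 3/2, so WH:HA = t:(1−t) = 3/2:-1/2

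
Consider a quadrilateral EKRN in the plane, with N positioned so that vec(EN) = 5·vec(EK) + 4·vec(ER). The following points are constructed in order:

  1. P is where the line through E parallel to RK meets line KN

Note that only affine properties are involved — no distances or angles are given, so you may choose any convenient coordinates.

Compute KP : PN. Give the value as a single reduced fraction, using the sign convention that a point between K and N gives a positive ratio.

KP:PN = -1/9

Set E = (0, 0), K = (1, 0), R = (0, 1), N = (5, 4); any affine frame gives the same invariant.
1. P is where the line through E parallel to RK meets line KN ⇒ P = (1/2, -1/2)
P = K + t·(N−K) with t = -1/8, so KP:PN = t:(1−t) = -1/8:9/8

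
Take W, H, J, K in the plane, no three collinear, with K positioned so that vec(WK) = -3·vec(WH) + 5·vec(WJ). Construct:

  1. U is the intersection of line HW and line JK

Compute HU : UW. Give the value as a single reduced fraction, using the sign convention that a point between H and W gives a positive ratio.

HU:UW = 1/3

Choose coordinates W = (0, 0), H = (1, 0), J = (0, 1), K = (-3, 5).
1. U is the intersection of line HW and line JK ⇒ U = (3/4, 0)
U = H + t·(W−H) with t = 1/4, so HU:UW = t:(1−t) = 1/4:3/4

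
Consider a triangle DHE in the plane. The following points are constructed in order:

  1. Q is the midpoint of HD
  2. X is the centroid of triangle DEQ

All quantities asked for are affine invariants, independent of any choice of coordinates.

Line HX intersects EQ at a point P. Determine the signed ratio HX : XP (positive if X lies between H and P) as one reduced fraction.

Assign D = (0, 0), H = (1, 0), E = (0, 1) — the answer is frame-independent, so this choice is without loss of generality.
1. Q is the midpoint of HD ⇒ Q = (1/2, 0)
2. X is the centroid of triangle DEQ ⇒ X = (1/6, 1/3)
line HX meets EQ at P = (3/8, 1/4)
X = H + t·(P−H) with t = 4/3, so HX:XP = 4/3:-1/3

HX:XP = -4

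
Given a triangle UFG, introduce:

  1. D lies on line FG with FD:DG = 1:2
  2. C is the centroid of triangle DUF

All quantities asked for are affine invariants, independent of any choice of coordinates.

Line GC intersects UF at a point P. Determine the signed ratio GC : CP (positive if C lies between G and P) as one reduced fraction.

Set U = (0, 0), F = (1, 0), G = (0, 1); any affine frame gives the same invariant.
1. D lies on line FG with FD:DG = 1:2 ⇒ D = (2/3, 1/3)
2. C is the centroid of triangle DUF ⇒ C = (5/9, 1/9)
line GC meets UF at P = (5/8, 0)
C = G + t·(P−G) with t = 8/9, so GC:CP = 8/9:1/9

GC:CP = 8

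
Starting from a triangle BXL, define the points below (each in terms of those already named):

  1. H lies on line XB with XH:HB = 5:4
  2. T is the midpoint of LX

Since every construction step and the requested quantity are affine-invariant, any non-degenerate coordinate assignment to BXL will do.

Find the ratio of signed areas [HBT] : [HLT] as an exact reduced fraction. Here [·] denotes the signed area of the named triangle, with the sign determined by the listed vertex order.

Set B = (0, 0), X = (1, 0), L = (0, 1); any affine frame gives the same invariant.
1. H lies on line XB with XH:HB = 5:4 ⇒ H = (4/9, 0)
2. T is the midpoint of LX ⇒ T = (1/2, 1/2)
2·[HBT] = -2/9, 2·[HLT] = -5/18
[HBT]:[HLT] = -2/9:-5/18 = 4/5

[HBT]:[HLT] = 4/5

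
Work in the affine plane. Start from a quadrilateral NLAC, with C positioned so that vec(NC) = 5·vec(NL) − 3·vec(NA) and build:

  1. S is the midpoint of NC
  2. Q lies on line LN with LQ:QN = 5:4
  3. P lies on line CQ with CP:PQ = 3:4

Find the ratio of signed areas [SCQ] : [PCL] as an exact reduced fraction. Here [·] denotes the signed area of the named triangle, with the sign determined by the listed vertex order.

[SCQ]:[PCL] = 14/15

Work in coordinates with N = (0, 0), L = (1, 0), A = (0, 1), C = (5, -3).
1. S is the midpoint of NC ⇒ S = (5/2, -3/2)
2. Q lies on line LN with LQ:QN = 5:4 ⇒ Q = (4/9, 0)
3. P lies on line CQ with CP:PQ = 3:4 ⇒ P = (64/21, -12/7)
2·[SCQ] = 2/3, 2·[PCL] = 5/7
[SCQ]:[PCL] = 2/3:5/7 = 14/15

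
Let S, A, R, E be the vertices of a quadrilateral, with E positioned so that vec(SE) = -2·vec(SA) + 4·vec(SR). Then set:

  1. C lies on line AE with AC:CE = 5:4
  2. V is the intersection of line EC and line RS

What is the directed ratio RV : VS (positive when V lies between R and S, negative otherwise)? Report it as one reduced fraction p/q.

RV:VS = -1/4

Choose coordinates S = (0, 0), A = (1, 0), R = (0, 1), E = (-2, 4).
1. C lies on line AE with AC:CE = 5:4 ⇒ C = (-2/3, 20/9)
2. V is the intersection of line EC and line RS ⇒ V = (0, 4/3)
V = R + t·(S−R) with t = -1/3, so RV:VS = t:(1−t) = -1/3:4/3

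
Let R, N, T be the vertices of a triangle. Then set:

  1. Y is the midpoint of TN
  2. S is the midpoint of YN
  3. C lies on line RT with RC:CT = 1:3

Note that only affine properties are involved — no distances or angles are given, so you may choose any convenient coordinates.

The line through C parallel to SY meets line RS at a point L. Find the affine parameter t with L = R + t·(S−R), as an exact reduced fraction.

Assign R = (0, 0), N = (1, 0), T = (0, 1) — the answer is frame-independent, so this choice is without loss of generality.
1. Y is the midpoint of TN ⇒ Y = (1/2, 1/2)
2. S is the midpoint of YN ⇒ S = (3/4, 1/4)
3. C lies on line RT with RC:CT = 1:3 ⇒ C = (0, 1/4)
through C parallel to SY: direction (-1/4, 1/4); meets RS at L = (3/16, 1/16)
L = R + t·(S−R) with t = 1/4

t = 1/4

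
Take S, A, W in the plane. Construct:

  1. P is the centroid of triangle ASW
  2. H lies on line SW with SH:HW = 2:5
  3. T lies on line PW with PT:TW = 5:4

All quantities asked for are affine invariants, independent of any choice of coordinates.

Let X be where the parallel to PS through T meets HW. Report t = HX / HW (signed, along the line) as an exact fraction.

Assign S = (0, 0), A = (1, 0), W = (0, 1) — the answer is frame-independent, so this choice is without loss of generality.
1. P is the centroid of triangle ASW ⇒ P = (1/3, 1/3)
2. H lies on line SW with SH:HW = 2:5 ⇒ H = (0, 2/7)
3. T lies on line PW with PT:TW = 5:4 ⇒ T = (4/27, 19/27)
through T parallel to PS: direction (-1/3, -1/3); meets HW at X = (0, 5/9)
X = H + t·(W−H) with t = 17/45

t = 17/45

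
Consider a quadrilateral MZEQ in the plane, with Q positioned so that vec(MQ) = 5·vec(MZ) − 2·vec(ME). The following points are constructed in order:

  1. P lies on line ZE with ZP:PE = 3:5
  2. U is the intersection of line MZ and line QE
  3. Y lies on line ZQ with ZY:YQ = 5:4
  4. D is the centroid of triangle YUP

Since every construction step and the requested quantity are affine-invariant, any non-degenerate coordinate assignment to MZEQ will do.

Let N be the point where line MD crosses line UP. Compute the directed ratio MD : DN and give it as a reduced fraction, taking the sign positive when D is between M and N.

MD:DN = 281/124

Work in coordinates with M = (0, 0), Z = (1, 0), E = (0, 1), Q = (5, -2).
1. P lies on line ZE with ZP:PE = 3:5 ⇒ P = (5/8, 3/8)
2. U is the intersection of line MZ and line QE ⇒ U = (5/3, 0)
3. Y lies on line ZQ with ZY:YQ = 5:4 ⇒ Y = (29/9, -10/9)
4. D is the centroid of triangle YUP ⇒ D = (397/216, -53/216)
line MD meets UP at N = (5955/2248, -795/2248)
D = M + t·(N−M) with t = 281/405, so MD:DN = 281/405:124/405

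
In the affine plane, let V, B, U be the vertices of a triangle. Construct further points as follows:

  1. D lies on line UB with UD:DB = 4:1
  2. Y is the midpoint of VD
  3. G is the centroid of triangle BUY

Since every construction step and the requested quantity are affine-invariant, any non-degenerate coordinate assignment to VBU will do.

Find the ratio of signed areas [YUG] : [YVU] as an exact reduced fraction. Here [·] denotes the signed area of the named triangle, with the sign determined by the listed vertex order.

[YUG]:[YVU] = 5/12

Set V = (0, 0), B = (1, 0), U = (0, 1); any affine frame gives the same invariant.
1. D lies on line UB with UD:DB = 4:1 ⇒ D = (4/5, 1/5)
2. Y is the midpoint of VD ⇒ Y = (2/5, 1/10)
3. G is the centroid of triangle BUY ⇒ G = (7/15, 11/30)
2·[YUG] = -1/6, 2·[YVU] = -2/5
[YUG]:[YVU] = -1/6:-2/5 = 5/12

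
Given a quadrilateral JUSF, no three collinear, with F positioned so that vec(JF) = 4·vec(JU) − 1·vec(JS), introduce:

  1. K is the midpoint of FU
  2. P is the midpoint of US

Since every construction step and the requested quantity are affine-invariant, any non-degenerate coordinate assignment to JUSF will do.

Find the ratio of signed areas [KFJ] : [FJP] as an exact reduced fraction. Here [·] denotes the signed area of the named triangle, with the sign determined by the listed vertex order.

[KFJ]:[FJP] = 1/5

Choose coordinates J = (0, 0), U = (1, 0), S = (0, 1), F = (4, -1).
1. K is the midpoint of FU ⇒ K = (5/2, -1/2)
2. P is the midpoint of US ⇒ P = (1/2, 1/2)
2·[KFJ] = -1/2, 2·[FJP] = -5/2
[KFJ]:[FJP] = -1/2:-5/2 = 1/5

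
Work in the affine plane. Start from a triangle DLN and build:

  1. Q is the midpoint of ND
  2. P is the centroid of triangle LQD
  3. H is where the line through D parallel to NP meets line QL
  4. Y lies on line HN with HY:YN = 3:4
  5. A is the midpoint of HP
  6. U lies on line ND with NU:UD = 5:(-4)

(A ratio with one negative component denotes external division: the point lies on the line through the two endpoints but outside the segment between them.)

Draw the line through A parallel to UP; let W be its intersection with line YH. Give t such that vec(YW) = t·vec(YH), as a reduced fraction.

Work in coordinates with D = (0, 0), L = (1, 0), N = (0, 1).
1. Q is the midpoint of ND ⇒ Q = (0, 1/2)
2. P is the centroid of triangle LQD ⇒ P = (1/3, 1/6)
3. H is where the line through D parallel to NP meets line QL ⇒ H = (-1/4, 5/8)
4. Y lies on line HN with HY:YN = 3:4 ⇒ Y = (-1/7, 11/14)
5. A is the midpoint of HP ⇒ A = (1/24, 19/48)
6. U lies on line ND with NU:UD = 5:(-4) ⇒ U = (0, -4)
through A parallel to UP: direction (1/3, 25/6); meets YH at W = (9/88, 203/176)
W = Y + t·(H−Y) with t = -151/66

t = -151/66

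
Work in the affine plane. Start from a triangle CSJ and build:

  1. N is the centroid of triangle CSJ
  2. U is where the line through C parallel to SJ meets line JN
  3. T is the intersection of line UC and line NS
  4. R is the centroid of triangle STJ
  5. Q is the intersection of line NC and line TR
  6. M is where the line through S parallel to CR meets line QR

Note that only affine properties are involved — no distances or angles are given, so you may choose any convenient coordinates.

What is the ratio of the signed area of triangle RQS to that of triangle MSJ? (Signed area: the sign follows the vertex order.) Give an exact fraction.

[RQS]:[MSJ] = 1/2

Assign C = (0, 0), S = (1, 0), J = (0, 1) — the answer is frame-independent, so this choice is without loss of generality.
1. N is the centroid of triangle CSJ ⇒ N = (1/3, 1/3)
2. U is where the line through C parallel to SJ meets line JN ⇒ U = (1, -1)
3. T is the intersection of line UC and line NS ⇒ T = (-1, 1)
4. R is the centroid of triangle STJ ⇒ R = (0, 2/3)
5. Q is the intersection of line NC and line TR ⇒ Q = (1/2, 1/2)
6. M is where the line through S parallel to CR meets line QR ⇒ M = (1, 1/3)
2·[RQS] = -1/6, 2·[MSJ] = -1/3
[RQS]:[MSJ] = -1/6:-1/3 = 1/2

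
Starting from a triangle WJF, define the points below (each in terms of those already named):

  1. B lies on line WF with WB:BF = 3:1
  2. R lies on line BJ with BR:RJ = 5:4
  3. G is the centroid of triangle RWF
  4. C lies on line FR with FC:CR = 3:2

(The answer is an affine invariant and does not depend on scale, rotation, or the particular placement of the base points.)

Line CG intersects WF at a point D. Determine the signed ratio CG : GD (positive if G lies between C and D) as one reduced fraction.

Assign W = (0, 0), J = (1, 0), F = (0, 1) — the answer is frame-independent, so this choice is without loss of generality.
1. B lies on line WF with WB:BF = 3:1 ⇒ B = (0, 3/4)
2. R lies on line BJ with BR:RJ = 5:4 ⇒ R = (5/9, 1/3)
3. G is the centroid of triangle RWF ⇒ G = (5/27, 4/9)
4. C lies on line FR with FC:CR = 3:2 ⇒ C = (1/3, 3/5)
line CG meets WF at D = (0, 1/4)
G = C + t·(D−C) with t = 4/9, so CG:GD = 4/9:5/9

CG:GD = 4/5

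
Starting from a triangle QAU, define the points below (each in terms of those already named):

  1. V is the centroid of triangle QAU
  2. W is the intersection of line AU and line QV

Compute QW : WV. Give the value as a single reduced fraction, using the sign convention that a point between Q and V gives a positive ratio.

QW:WV = -3

Choose coordinates Q = (0, 0), A = (1, 0), U = (0, 1).
1. V is the centroid of triangle QAU ⇒ V = (1/3, 1/3)
2. W is the intersection of line AU and line QV ⇒ W = (1/2, 1/2)
W = Q + t·(V−Q) with t = 3/2, so QW:WV = t:(1−t) = 3/2:-1/2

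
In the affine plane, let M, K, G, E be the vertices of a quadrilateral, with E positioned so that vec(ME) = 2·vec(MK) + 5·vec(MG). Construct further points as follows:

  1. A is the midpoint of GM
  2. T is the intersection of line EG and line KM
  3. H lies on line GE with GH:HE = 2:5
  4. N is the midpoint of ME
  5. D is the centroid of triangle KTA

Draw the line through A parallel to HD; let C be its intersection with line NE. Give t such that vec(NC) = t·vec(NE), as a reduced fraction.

Assign M = (0, 0), K = (1, 0), G = (0, 1), E = (2, 5) — the answer is frame-independent, so this choice is without loss of generality.
1. A is the midpoint of GM ⇒ A = (0, 1/2)
2. T is the intersection of line EG and line KM ⇒ T = (-1/2, 0)
3. H lies on line GE with GH:HE = 2:5 ⇒ H = (4/7, 15/7)
4. N is the midpoint of ME ⇒ N = (1, 5/2)
5. D is the centroid of triangle KTA ⇒ D = (1/6, 1/6)
through A parallel to HD: direction (-17/42, -83/42); meets NE at C = (-17/81, -85/162)
C = N + t·(E−N) with t = -98/81

t = -98/81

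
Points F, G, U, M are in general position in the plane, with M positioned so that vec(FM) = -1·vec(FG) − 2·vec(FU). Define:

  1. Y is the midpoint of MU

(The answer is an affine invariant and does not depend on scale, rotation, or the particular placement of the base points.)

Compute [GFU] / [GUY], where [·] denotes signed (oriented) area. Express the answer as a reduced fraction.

Choose coordinates F = (0, 0), G = (1, 0), U = (0, 1), M = (-1, -2).
1. Y is the midpoint of MU ⇒ Y = (-1/2, -1/2)
2·[GFU] = -1, 2·[GUY] = 2
[GFU]:[GUY] = -1:2 = -1/2

[GFU]:[GUY] = -1/2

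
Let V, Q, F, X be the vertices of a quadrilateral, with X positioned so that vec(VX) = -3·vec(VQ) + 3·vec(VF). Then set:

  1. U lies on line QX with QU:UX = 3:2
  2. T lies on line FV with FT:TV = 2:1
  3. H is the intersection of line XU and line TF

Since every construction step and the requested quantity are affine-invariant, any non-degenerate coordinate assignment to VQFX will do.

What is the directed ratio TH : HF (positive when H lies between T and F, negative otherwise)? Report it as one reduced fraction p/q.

TH:HF = 5/3

Choose coordinates V = (0, 0), Q = (1, 0), F = (0, 1), X = (-3, 3).
1. U lies on line QX with QU:UX = 3:2 ⇒ U = (-7/5, 9/5)
2. T lies on line FV with FT:TV = 2:1 ⇒ T = (0, 1/3)
3. H is the intersection of line XU and line TF ⇒ H = (0, 3/4)
H = T + t·(F−T) with t = 5/8, so TH:HF = t:(1−t) = 5/8:3/8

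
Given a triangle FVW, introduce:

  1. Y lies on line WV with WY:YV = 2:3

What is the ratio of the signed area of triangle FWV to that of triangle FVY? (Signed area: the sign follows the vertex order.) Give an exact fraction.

[FWV]:[FVY] = -5/3

Choose coordinates F = (0, 0), V = (1, 0), W = (0, 1).
1. Y lies on line WV with WY:YV = 2:3 ⇒ Y = (2/5, 3/5)
2·[FWV] = -1, 2·[FVY] = 3/5
[FWV]:[FVY] = -1:3/5 = -5/3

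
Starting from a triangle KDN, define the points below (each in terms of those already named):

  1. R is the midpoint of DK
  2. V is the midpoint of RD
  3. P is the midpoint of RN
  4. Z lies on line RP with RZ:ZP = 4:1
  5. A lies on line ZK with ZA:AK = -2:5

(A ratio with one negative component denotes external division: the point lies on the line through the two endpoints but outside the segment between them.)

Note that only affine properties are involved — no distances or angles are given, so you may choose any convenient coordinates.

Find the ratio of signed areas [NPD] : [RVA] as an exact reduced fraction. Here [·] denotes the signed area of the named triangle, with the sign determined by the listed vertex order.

[NPD]:[RVA] = 3/2

Set K = (0, 0), D = (1, 0), N = (0, 1); any affine frame gives the same invariant.
1. R is the midpoint of DK ⇒ R = (1/2, 0)
2. V is the midpoint of RD ⇒ V = (3/4, 0)
3. P is the midpoint of RN ⇒ P = (1/4, 1/2)
4. Z lies on line RP with RZ:ZP = 4:1 ⇒ Z = (3/10, 2/5)
5. A lies on line ZK with ZA:AK = -2:5 ⇒ A = (1/2, 2/3)
2·[NPD] = 1/4, 2·[RVA] = 1/6
[NPD]:[RVA] = 1/4:1/6 = 3/2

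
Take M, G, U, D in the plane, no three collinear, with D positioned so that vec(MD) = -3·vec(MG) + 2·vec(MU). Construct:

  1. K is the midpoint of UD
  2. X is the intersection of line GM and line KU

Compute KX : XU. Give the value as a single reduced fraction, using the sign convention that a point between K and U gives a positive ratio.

Set M = (0, 0), G = (1, 0), U = (0, 1), D = (-3, 2); any affine frame gives the same invariant.
1. K is the midpoint of UD ⇒ K = (-3/2, 3/2)
2. X is the intersection of line GM and line KU ⇒ X = (3, 0)
X = K + t·(U−K) with t = 3, so KX:XU = t:(1−t) = 3:-2

KX:XU = -3/2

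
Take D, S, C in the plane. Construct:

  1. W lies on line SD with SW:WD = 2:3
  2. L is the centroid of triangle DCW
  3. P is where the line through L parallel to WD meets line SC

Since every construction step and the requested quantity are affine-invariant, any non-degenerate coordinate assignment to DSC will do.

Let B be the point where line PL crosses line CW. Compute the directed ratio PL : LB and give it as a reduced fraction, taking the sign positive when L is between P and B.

PL:LB = -7/3

Work in coordinates with D = (0, 0), S = (1, 0), C = (0, 1).
1. W lies on line SD with SW:WD = 2:3 ⇒ W = (3/5, 0)
2. L is the centroid of triangle DCW ⇒ L = (1/5, 1/3)
3. P is where the line through L parallel to WD meets line SC ⇒ P = (2/3, 1/3)
line PL meets CW at B = (2/5, 1/3)
L = P + t·(B−P) with t = 7/4, so PL:LB = 7/4:-3/4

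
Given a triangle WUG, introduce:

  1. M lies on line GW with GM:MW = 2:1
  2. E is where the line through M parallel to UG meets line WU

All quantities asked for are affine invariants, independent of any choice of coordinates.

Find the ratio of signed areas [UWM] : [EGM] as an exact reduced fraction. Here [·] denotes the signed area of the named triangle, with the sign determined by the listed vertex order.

[UWM]:[EGM] = -3/2

Work in coordinates with W = (0, 0), U = (1, 0), G = (0, 1).
1. M lies on line GW with GM:MW = 2:1 ⇒ M = (0, 1/3)
2. E is where the line through M parallel to UG meets line WU ⇒ E = (1/3, 0)
2·[UWM] = -1/3, 2·[EGM] = 2/9
[UWM]:[EGM] = -1/3:2/9 = -3/2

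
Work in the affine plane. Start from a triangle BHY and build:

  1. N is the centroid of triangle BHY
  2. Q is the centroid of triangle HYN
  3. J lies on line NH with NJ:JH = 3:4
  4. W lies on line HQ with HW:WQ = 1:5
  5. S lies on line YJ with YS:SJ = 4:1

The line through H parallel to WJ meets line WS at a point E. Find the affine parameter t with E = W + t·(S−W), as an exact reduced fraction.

t = -20/61

Set B = (0, 0), H = (1, 0), Y = (0, 1); any affine frame gives the same invariant.
1. N is the centroid of triangle BHY ⇒ N = (1/3, 1/3)
2. Q is the centroid of triangle HYN ⇒ Q = (4/9, 4/9)
3. J lies on line NH with NJ:JH = 3:4 ⇒ J = (13/21, 4/21)
4. W lies on line HQ with HW:WQ = 1:5 ⇒ W = (49/54, 2/27)
5. S lies on line YJ with YS:SJ = 4:1 ⇒ S = (52/105, 37/105)
through H parallel to WJ: direction (-109/378, 22/189); meets WS at E = (2671/2562, -22/1281)
E = W + t·(S−W) with t = -20/61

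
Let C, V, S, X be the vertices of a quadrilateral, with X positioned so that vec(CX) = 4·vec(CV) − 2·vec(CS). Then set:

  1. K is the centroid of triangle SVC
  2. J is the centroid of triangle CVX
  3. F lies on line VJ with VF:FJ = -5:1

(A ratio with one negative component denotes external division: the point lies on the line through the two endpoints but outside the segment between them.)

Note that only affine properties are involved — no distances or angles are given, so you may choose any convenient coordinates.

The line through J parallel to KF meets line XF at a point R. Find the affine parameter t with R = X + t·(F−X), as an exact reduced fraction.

Work in coordinates with C = (0, 0), V = (1, 0), S = (0, 1), X = (4, -2).
1. K is the centroid of triangle SVC ⇒ K = (1/3, 1/3)
2. J is the centroid of triangle CVX ⇒ J = (5/3, -2/3)
3. F lies on line VJ with VF:FJ = -5:1 ⇒ F = (11/6, -5/6)
through J parallel to KF: direction (3/2, -7/6); meets XF at R = (167/84, -11/12)
R = X + t·(F−X) with t = 13/14

t = 13/14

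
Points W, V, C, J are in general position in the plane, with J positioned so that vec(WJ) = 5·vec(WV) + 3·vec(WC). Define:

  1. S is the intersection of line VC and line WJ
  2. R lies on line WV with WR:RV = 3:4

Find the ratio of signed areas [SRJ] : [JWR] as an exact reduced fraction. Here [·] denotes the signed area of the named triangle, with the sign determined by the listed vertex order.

[SRJ]:[JWR] = 7/8

Assign W = (0, 0), V = (1, 0), C = (0, 1), J = (5, 3) — the answer is frame-independent, so this choice is without loss of generality.
1. S is the intersection of line VC and line WJ ⇒ S = (5/8, 3/8)
2. R lies on line WV with WR:RV = 3:4 ⇒ R = (3/7, 0)
2·[SRJ] = 9/8, 2·[JWR] = 9/7
[SRJ]:[JWR] = 9/8:9/7 = 7/8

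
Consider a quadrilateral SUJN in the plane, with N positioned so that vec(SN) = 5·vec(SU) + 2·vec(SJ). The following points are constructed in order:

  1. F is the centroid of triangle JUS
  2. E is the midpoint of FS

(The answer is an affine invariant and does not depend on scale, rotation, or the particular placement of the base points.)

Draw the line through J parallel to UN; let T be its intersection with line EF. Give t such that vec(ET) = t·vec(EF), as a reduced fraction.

t = 11

Assign S = (0, 0), U = (1, 0), J = (0, 1), N = (5, 2) — the answer is frame-independent, so this choice is without loss of generality.
1. F is the centroid of triangle JUS ⇒ F = (1/3, 1/3)
2. E is the midpoint of FS ⇒ E = (1/6, 1/6)
through J parallel to UN: direction (4, 2); meets EF at T = (2, 2)
T = E + t·(F−E) with t = 11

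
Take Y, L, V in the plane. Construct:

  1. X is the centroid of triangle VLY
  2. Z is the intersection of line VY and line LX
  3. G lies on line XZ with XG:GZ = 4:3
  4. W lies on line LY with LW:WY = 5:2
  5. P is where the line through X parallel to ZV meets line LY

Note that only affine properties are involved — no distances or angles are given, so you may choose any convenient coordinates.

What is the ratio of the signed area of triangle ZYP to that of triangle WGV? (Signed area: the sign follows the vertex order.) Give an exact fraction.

[ZYP]:[WGV] = -49/6

Set Y = (0, 0), L = (1, 0), V = (0, 1); any affine frame gives the same invariant.
1. X is the centroid of triangle VLY ⇒ X = (1/3, 1/3)
2. Z is the intersection of line VY and line LX ⇒ Z = (0, 1/2)
3. G lies on line XZ with XG:GZ = 4:3 ⇒ G = (1/7, 3/7)
4. W lies on line LY with LW:WY = 5:2 ⇒ W = (2/7, 0)
5. P is where the line through X parallel to ZV meets line LY ⇒ P = (1/3, 0)
2·[ZYP] = 1/6, 2·[WGV] = -1/49
[ZYP]:[WGV] = 1/6:-1/49 = -49/6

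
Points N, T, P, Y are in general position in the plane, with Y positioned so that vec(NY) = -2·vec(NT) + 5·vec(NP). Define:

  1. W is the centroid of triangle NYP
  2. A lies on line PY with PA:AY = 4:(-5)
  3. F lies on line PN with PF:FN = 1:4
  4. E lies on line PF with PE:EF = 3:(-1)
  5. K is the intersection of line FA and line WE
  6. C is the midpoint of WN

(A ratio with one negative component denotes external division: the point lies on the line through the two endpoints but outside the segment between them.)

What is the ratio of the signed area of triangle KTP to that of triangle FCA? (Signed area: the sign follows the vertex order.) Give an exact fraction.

Set N = (0, 0), T = (1, 0), P = (0, 1), Y = (-2, 5); any affine frame gives the same invariant.
1. W is the centroid of triangle NYP ⇒ W = (-2/3, 2)
2. A lies on line PY with PA:AY = 4:(-5) ⇒ A = (8, -15)
3. F lies on line PN with PF:FN = 1:4 ⇒ F = (0, 4/5)
4. E lies on line PF with PE:EF = 3:(-1) ⇒ E = (0, 7/10)
5. K is the intersection of line FA and line WE ⇒ K = (4, -71/10)
6. C is the midpoint of WN ⇒ C = (-1/3, 1)
2·[KTP] = 41/10, 2·[FCA] = 11/3
[KTP]:[FCA] = 41/10:11/3 = 123/110

[KTP]:[FCA] = 123/110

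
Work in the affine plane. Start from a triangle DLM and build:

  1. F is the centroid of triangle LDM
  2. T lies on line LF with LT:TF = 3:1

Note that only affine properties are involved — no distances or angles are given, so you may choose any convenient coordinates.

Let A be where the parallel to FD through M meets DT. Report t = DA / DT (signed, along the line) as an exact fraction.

Choose coordinates D = (0, 0), L = (1, 0), M = (0, 1).
1. F is the centroid of triangle LDM ⇒ F = (1/3, 1/3)
2. T lies on line LF with LT:TF = 3:1 ⇒ T = (1/2, 1/4)
through M parallel to FD: direction (-1/3, -1/3); meets DT at A = (-2, -1)
A = D + t·(T−D) with t = -4

t = -4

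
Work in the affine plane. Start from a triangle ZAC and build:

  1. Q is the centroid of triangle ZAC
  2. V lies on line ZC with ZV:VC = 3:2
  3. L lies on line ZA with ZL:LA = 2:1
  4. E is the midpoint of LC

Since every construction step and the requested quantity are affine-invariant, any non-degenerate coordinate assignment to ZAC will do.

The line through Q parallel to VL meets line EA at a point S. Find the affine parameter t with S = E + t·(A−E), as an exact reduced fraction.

Set Z = (0, 0), A = (1, 0), C = (0, 1); any affine frame gives the same invariant.
1. Q is the centroid of triangle ZAC ⇒ Q = (1/3, 1/3)
2. V lies on line ZC with ZV:VC = 3:2 ⇒ V = (0, 3/5)
3. L lies on line ZA with ZL:LA = 2:1 ⇒ L = (2/3, 0)
4. E is the midpoint of LC ⇒ E = (1/3, 1/2)
through Q parallel to VL: direction (2/3, -3/5); meets EA at S = (-7/9, 4/3)
S = E + t·(A−E) with t = -5/3

t = -5/3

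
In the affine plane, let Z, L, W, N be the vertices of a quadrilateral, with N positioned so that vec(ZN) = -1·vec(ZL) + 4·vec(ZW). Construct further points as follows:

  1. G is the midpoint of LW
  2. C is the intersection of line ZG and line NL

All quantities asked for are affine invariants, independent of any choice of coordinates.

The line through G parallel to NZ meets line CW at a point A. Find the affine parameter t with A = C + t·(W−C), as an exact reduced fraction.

Assign Z = (0, 0), L = (1, 0), W = (0, 1), N = (-1, 4) — the answer is frame-independent, so this choice is without loss of generality.
1. G is the midpoint of LW ⇒ G = (1/2, 1/2)
2. C is the intersection of line ZG and line NL ⇒ C = (2/3, 2/3)
through G parallel to NZ: direction (1, -4); meets CW at A = (3/7, 11/14)
A = C + t·(W−C) with t = 5/14

t = 5/14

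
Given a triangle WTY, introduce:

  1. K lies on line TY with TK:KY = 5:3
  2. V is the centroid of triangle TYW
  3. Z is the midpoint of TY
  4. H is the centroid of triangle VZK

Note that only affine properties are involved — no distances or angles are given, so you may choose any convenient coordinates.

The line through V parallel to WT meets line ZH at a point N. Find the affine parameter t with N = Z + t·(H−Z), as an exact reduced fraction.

Choose coordinates W = (0, 0), T = (1, 0), Y = (0, 1).
1. K lies on line TY with TK:KY = 5:3 ⇒ K = (3/8, 5/8)
2. V is the centroid of triangle TYW ⇒ V = (1/3, 1/3)
3. Z is the midpoint of TY ⇒ Z = (1/2, 1/2)
4. H is the centroid of triangle VZK ⇒ H = (29/72, 35/72)
through V parallel to WT: direction (1, 0); meets ZH at N = (-2/3, 1/3)
N = Z + t·(H−Z) with t = 12

t = 12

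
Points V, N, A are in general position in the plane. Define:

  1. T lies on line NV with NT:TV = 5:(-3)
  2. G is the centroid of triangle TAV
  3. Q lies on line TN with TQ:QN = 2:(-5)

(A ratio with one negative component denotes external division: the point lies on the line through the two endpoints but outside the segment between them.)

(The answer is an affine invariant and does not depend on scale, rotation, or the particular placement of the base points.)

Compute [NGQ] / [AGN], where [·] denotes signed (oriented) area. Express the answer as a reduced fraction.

Assign V = (0, 0), N = (1, 0), A = (0, 1) — the answer is frame-independent, so this choice is without loss of generality.
1. T lies on line NV with NT:TV = 5:(-3) ⇒ T = (-3/2, 0)
2. G is the centroid of triangle TAV ⇒ G = (-1/2, 1/3)
3. Q lies on line TN with TQ:QN = 2:(-5) ⇒ Q = (-19/6, 0)
2·[NGQ] = 25/18, 2·[AGN] = 7/6
[NGQ]:[AGN] = 25/18:7/6 = 25/21

[NGQ]:[AGN] = 25/21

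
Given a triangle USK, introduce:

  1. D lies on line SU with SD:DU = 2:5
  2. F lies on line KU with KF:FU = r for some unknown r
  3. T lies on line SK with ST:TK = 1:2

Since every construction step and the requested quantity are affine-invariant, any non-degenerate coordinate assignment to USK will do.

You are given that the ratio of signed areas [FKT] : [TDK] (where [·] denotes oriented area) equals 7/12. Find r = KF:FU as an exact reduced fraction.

Work in coordinates with U = (0, 0), S = (1, 0), K = (0, 1).
1. D lies on line SU with SD:DU = 2:5 ⇒ D = (5/7, 0)
2. With KF:FU = r, write λ = r/(r+1) so F = K + λ·(U−K); F is affine-linear in λ
3. T lies on line SK with ST:TK = 1:2 ⇒ T = (2/3, 1/3)
Every point depending on F is an affine combination of F and λ-independent points, so each such coordinate is linear in λ; the λ² term in each signed area is a multiple of (U−K)×(U−K) = 0, so 2·[FKT] and 2·[TDK] are each linear in λ. Evaluating at λ=0 and λ=1:
  2·[FKT] = -2/3·λ,   2·[TDK] = -4/21
So [FKT]:[TDK] = (-2/3·λ) / (-4/21). Setting this equal to 7/12:
  -2/3·λ = 7/12·(-4/21)  ⇒  λ = 1/6
Then r = λ/(1−λ) = (1/6)/(5/6) = 1/5. Check: with r = 1/5, F = (0, 5/6) and [FKT]:[TDK] = 7/12 as required.

r = 1/5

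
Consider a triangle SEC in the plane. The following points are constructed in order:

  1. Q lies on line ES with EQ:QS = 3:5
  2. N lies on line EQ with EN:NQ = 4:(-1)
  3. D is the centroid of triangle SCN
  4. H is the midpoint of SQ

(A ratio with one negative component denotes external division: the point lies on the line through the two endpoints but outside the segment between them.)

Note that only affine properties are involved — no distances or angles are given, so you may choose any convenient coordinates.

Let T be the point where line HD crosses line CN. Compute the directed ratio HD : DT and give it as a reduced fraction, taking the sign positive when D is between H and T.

HD:DT = 1/8

Choose coordinates S = (0, 0), E = (1, 0), C = (0, 1).
1. Q lies on line ES with EQ:QS = 3:5 ⇒ Q = (5/8, 0)
2. N lies on line EQ with EN:NQ = 4:(-1) ⇒ N = (1/2, 0)
3. D is the centroid of triangle SCN ⇒ D = (1/6, 1/3)
4. H is the midpoint of SQ ⇒ H = (5/16, 0)
line HD meets CN at T = (-1, 3)
D = H + t·(T−H) with t = 1/9, so HD:DT = 1/9:8/9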